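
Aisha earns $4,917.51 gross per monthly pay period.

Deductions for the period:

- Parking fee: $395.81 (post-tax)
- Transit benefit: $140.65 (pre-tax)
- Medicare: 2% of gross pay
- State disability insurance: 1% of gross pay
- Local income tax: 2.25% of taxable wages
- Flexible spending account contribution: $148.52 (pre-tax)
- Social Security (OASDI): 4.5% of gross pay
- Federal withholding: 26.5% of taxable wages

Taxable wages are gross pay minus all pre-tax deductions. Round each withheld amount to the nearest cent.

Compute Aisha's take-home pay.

Flexible spending account contribution: $148.52
Transit benefit: $140.65
Pre-tax total = $148.52 + $140.65 = $289.17
Taxable wages = $4,917.51 − $289.17 = $4,628.34
Federal withholding: $4,628.34 × 0.265 = $1,226.51
Local income tax: $4,628.34 × 0.0225 = $104.14
Medicare: $4,917.51 × 0.02 = $98.35
Social Security (OASDI): $4,917.51 × 0.045 = $221.29
State disability insurance: $4,917.51 × 0.01 = $49.18
Parking fee: $395.81
Total deductions = $148.52 + $140.65 + $1,226.51 + $104.14 + $98.35 + $221.29 + $49.18 + $395.81 = $2,384.45
Net pay = $4,917.51 − $2,384.45 = $2,533.06

$2,533.06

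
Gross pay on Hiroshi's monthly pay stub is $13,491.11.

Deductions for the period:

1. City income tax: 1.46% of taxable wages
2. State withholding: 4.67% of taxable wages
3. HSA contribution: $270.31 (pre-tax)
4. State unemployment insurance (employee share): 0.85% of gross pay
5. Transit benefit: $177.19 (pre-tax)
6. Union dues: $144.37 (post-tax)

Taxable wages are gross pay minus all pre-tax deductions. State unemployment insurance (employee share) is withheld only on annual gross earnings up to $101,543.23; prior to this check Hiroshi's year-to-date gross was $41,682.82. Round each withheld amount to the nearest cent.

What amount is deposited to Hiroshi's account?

Transit benefit: $177.19
HSA contribution: $270.31
Pre-tax total = $177.19 + $270.31 = $447.50
Taxable wages = $13,491.11 − $447.50 = $13,043.61
City income tax: $13,043.61 × 0.0146 = $190.44
State withholding: $13,043.61 × 0.0467 = $609.14
State unemployment insurance (employee share): cap not yet reached, full $13,491.11 is subject → $13,491.11 × 0.0085 = $114.67
Union dues: $144.37
Total deductions = $177.19 + $270.31 + $190.44 + $609.14 + $114.67 + $144.37 = $1,506.12
Net pay = $13,491.11 − $1,506.12 = $11,984.99

$11,984.99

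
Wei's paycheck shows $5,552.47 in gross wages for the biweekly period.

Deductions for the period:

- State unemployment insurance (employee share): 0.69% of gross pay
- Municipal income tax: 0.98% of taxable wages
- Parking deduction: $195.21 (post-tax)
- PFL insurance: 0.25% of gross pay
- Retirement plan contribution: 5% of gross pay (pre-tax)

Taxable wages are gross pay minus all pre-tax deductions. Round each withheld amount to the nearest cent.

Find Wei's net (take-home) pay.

$4,975.76

Retirement plan contribution: $5,552.47 × 0.05 = $277.62
Taxable wages = $5,552.47 − $277.62 = $5,274.85
Municipal income tax: $5,274.85 × 0.0098 = $51.69
PFL insurance: $5,552.47 × 0.0025 = $13.88
State unemployment insurance (employee share): $5,552.47 × 0.0069 = $38.31
Parking deduction: $195.21
Total deductions = $277.62 + $51.69 + $13.88 + $38.31 + $195.21 = $576.71
Net pay = $5,552.47 − $576.71 = $4,975.76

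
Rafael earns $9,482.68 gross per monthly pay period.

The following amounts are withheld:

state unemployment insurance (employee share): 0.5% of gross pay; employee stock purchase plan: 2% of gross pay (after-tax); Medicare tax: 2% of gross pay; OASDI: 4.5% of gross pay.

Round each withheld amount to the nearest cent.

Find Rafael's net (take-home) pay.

State unemployment insurance (employee share): $9,482.68 × 0.005 = $47.41
Medicare tax: $9,482.68 × 0.02 = $189.65
OASDI: $9,482.68 × 0.045 = $426.72
Employee stock purchase plan: $9,482.68 × 0.02 = $189.65
Total deductions = $47.41 + $189.65 + $426.72 + $189.65 = $853.43
Net pay = $9,482.68 − $853.43 = $8,629.25

$8,629.25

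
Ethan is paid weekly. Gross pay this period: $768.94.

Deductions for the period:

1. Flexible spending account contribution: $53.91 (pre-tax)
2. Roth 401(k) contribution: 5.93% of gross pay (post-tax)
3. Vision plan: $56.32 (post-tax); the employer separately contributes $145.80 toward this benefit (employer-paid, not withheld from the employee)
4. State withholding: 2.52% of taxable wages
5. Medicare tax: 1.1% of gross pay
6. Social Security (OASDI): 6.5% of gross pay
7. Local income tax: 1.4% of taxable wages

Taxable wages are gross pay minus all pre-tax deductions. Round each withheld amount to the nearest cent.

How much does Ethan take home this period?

Flexible spending account contribution: $53.91
Taxable wages = $768.94 − $53.91 = $715.03
Local income tax: $715.03 × 0.014 = $10.01
State withholding: $715.03 × 0.0252 = $18.02
Medicare tax: $768.94 × 0.011 = $8.46
Social Security (OASDI): $768.94 × 0.065 = $49.98
Roth 401(k) contribution: $768.94 × 0.0593 = $45.60
Vision plan: $56.32
(Employer's $145.80 toward vision plan is not withheld from the employee.)
Total deductions = $53.91 + $10.01 + $18.02 + $8.46 + $49.98 + $45.60 + $56.32 = $242.30
Net pay = $768.94 − $242.30 = $526.64

$526.64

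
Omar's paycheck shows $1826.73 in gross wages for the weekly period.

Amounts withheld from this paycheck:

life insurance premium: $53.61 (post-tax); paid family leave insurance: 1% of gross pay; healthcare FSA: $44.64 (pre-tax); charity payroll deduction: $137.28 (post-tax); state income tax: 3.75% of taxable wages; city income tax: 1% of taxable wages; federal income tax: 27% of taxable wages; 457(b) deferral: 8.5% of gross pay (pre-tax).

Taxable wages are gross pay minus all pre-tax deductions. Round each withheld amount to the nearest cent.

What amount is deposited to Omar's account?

$901.14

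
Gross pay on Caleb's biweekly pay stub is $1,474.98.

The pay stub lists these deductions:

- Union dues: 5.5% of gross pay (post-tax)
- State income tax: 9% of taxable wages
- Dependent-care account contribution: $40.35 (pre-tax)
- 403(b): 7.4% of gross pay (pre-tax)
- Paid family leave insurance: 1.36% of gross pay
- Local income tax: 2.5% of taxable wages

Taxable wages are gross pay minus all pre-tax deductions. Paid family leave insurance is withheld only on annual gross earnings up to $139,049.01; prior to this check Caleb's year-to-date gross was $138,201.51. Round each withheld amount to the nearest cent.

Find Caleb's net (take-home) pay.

403(b): $1,474.98 × 0.074 = $109.15
Dependent-care account contribution: $40.35
Pre-tax total = $109.15 + $40.35 = $149.50
Taxable wages = $1,474.98 − $149.50 = $1,325.48
State income tax: $1,325.48 × 0.09 = $119.29
Local income tax: $1,325.48 × 0.025 = $33.14
Paid family leave insurance: only $139,049.01 − $138,201.51 = $847.50 of this check is subject → $847.50 × 0.0136 = $11.53
Union dues: $1,474.98 × 0.055 = $81.12
Total deductions = $109.15 + $40.35 + $119.29 + $33.14 + $11.53 + $81.12 = $394.58
Net pay = $1,474.98 − $394.58 = $1,080.40

$1,080.40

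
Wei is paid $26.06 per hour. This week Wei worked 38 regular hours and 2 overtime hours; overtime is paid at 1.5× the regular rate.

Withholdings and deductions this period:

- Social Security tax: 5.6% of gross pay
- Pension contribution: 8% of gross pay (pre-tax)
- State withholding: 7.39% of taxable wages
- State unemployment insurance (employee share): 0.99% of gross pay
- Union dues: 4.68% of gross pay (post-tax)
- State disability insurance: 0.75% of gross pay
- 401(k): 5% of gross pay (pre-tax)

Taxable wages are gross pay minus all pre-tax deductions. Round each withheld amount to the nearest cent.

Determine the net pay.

$732.45

Regular pay: 38 × $26.06 = $990.28
Overtime pay: 2 × $26.06 × 1.5 = $78.18
Gross pay = $990.28 + $78.18 = $1,068.46
Pension contribution: $1,068.46 × 0.08 = $85.48
401(k): $1,068.46 × 0.05 = $53.42
Pre-tax total = $85.48 + $53.42 = $138.90
Taxable wages = $1,068.46 − $138.90 = $929.56
State withholding: $929.56 × 0.0739 = $68.69
Social Security tax: $1,068.46 × 0.056 = $59.83
State disability insurance: $1,068.46 × 0.0075 = $8.01
State unemployment insurance (employee share): $1,068.46 × 0.0099 = $10.58
Union dues: $1,068.46 × 0.0468 = $50.00
Total deductions = $85.48 + $53.42 + $68.69 + $59.83 + $8.01 + $10.58 + $50.00 = $336.01
Net pay = $1,068.46 − $336.01 = $732.45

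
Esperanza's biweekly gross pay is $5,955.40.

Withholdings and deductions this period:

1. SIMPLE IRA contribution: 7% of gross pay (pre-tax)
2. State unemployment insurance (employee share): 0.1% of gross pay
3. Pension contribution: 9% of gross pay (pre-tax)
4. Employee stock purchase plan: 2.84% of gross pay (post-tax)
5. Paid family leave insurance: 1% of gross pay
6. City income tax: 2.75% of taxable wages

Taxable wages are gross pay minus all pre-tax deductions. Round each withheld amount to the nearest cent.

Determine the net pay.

SIMPLE IRA contribution: $5,955.40 × 0.07 = $416.88
Pension contribution: $5,955.40 × 0.09 = $535.99
Pre-tax total = $416.88 + $535.99 = $952.87
Taxable wages = $5,955.40 − $952.87 = $5,002.53
City income tax: $5,002.53 × 0.0275 = $137.57
Paid family leave insurance: $5,955.40 × 0.01 = $59.55
State unemployment insurance (employee share): $5,955.40 × 0.001 = $5.96
Employee stock purchase plan: $5,955.40 × 0.0284 = $169.13
Total deductions = $416.88 + $535.99 + $137.57 + $59.55 + $5.96 + $169.13 = $1,325.08
Net pay = $5,955.40 − $1,325.08 = $4,630.32

$4,630.32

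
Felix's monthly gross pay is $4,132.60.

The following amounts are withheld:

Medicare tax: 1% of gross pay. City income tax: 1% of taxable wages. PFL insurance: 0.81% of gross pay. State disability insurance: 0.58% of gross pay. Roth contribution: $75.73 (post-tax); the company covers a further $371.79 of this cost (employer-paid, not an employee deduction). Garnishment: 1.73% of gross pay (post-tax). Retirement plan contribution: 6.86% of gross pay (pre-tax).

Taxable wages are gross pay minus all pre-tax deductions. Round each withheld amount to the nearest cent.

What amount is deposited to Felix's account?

Retirement plan contribution: $4,132.60 × 0.0686 = $283.50
Taxable wages = $4,132.60 − $283.50 = $3,849.10
City income tax: $3,849.10 × 0.01 = $38.49
PFL insurance: $4,132.60 × 0.0081 = $33.47
State disability insurance: $4,132.60 × 0.0058 = $23.97
Medicare tax: $4,132.60 × 0.01 = $41.33
Roth contribution: $75.73
Garnishment: $4,132.60 × 0.0173 = $71.49
(Employer's $371.79 toward Roth contribution is not withheld from the employee.)
Total deductions = $283.50 + $38.49 + $33.47 + $23.97 + $41.33 + $75.73 + $71.49 = $567.98
Net pay = $4,132.60 − $567.98 = $3,564.62

$3,564.62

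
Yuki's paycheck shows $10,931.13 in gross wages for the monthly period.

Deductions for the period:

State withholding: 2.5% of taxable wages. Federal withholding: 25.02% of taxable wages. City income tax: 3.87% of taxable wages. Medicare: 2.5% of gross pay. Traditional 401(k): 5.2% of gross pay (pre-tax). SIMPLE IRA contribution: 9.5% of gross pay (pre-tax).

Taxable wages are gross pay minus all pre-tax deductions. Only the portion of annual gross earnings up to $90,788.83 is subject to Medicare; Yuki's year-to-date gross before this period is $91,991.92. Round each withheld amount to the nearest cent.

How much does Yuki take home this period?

$6,397.36

Traditional 401(k): $10,931.13 × 0.052 = $568.42
SIMPLE IRA contribution: $10,931.13 × 0.095 = $1,038.46
Pre-tax total = $568.42 + $1,038.46 = $1,606.88
Taxable wages = $10,931.13 − $1,606.88 = $9,324.25
City income tax: $9,324.25 × 0.0387 = $360.85
State withholding: $9,324.25 × 0.025 = $233.11
Federal withholding: $9,324.25 × 0.2502 = $2,332.93
Medicare: annual cap $90,788.83 already reached (YTD $91,991.92), so $0.00
Total deductions = $568.42 + $1,038.46 + $360.85 + $233.11 + $2,332.93 + $0.00 = $4,533.77
Net pay = $10,931.13 − $4,533.77 = $6,397.36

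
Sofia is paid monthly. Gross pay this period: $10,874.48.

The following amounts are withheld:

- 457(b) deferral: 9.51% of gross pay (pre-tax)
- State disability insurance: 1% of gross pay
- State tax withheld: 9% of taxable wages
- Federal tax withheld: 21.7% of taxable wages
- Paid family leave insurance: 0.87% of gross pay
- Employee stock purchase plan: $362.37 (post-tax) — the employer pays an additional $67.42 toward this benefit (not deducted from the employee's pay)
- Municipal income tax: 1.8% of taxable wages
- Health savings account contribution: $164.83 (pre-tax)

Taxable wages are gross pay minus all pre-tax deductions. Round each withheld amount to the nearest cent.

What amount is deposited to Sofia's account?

$5,965.24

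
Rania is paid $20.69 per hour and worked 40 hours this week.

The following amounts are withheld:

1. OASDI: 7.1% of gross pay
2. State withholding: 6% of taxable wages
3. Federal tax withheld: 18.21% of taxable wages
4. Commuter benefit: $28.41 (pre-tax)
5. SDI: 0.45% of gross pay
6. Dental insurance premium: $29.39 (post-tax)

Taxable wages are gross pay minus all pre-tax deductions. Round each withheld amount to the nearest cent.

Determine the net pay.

$513.84

Gross pay: 40 × $20.69 = $827.60
Commuter benefit: $28.41
Taxable wages = $827.60 − $28.41 = $799.19
Federal tax withheld: $799.19 × 0.1821 = $145.53
State withholding: $799.19 × 0.06 = $47.95
SDI: $827.60 × 0.0045 = $3.72
OASDI: $827.60 × 0.071 = $58.76
Dental insurance premium: $29.39
Total deductions = $28.41 + $145.53 + $47.95 + $3.72 + $58.76 + $29.39 = $313.76
Net pay = $827.60 − $313.76 = $513.84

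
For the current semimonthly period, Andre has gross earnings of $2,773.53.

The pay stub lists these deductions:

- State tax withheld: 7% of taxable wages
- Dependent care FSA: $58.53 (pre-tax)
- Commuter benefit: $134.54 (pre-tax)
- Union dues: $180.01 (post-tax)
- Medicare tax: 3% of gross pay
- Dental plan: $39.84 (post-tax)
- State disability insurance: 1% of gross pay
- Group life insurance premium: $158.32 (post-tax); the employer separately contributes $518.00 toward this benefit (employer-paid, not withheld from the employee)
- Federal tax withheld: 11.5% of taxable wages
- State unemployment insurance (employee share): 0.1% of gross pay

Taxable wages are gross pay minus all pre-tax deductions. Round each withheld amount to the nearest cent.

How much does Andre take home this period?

$1,611.19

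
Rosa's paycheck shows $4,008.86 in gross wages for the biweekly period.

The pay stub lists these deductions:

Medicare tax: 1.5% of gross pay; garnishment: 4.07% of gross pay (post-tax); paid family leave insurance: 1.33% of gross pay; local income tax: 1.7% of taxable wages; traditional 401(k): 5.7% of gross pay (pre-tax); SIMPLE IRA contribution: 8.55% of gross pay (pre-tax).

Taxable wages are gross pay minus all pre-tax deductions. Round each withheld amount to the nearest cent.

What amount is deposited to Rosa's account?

$3,102.54

SIMPLE IRA contribution: $4,008.86 × 0.0855 = $342.76
Traditional 401(k): $4,008.86 × 0.057 = $228.51
Pre-tax total = $342.76 + $228.51 = $571.27
Taxable wages = $4,008.86 − $571.27 = $3,437.59
Local income tax: $3,437.59 × 0.017 = $58.44
Paid family leave insurance: $4,008.86 × 0.0133 = $53.32
Medicare tax: $4,008.86 × 0.015 = $60.13
Garnishment: $4,008.86 × 0.0407 = $163.16
Total deductions = $342.76 + $228.51 + $58.44 + $53.32 + $60.13 + $163.16 = $906.32
Net pay = $4,008.86 − $906.32 = $3,102.54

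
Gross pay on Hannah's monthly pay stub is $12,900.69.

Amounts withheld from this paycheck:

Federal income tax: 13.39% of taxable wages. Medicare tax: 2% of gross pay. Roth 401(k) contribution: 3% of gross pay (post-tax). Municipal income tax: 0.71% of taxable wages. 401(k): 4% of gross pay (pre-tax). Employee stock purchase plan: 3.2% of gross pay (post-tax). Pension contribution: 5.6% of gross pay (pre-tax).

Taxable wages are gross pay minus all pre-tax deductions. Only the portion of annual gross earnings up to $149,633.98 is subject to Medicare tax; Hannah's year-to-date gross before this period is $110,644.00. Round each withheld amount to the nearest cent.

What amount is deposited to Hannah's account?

$8,960.00

Pension contribution: $12,900.69 × 0.056 = $722.44
401(k): $12,900.69 × 0.04 = $516.03
Pre-tax total = $722.44 + $516.03 = $1,238.47
Taxable wages = $12,900.69 − $1,238.47 = $11,662.22
Federal income tax: $11,662.22 × 0.1339 = $1,561.57
Municipal income tax: $11,662.22 × 0.0071 = $82.80
Medicare tax: cap not yet reached, full $12,900.69 is subject → $12,900.69 × 0.02 = $258.01
Employee stock purchase plan: $12,900.69 × 0.032 = $412.82
Roth 401(k) contribution: $12,900.69 × 0.03 = $387.02
Total deductions = $722.44 + $516.03 + $1,561.57 + $82.80 + $258.01 + $412.82 + $387.02 = $3,940.69
Net pay = $12,900.69 − $3,940.69 = $8,960.00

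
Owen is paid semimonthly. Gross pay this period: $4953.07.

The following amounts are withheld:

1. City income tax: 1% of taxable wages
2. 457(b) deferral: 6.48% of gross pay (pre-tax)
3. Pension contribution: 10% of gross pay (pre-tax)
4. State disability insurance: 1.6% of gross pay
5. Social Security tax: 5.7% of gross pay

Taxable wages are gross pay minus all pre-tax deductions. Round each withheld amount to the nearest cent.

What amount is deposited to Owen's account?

$3733.86

457(b) deferral: $4953.07 × 0.0648 = $320.96
Pension contribution: $4953.07 × 0.1 = $495.31
Pre-tax total = $320.96 + $495.31 = $816.27
Taxable wages = $4953.07 − $816.27 = $4136.80
City income tax: $4136.80 × 0.01 = $41.37
Social Security tax: $4953.07 × 0.057 = $282.32
State disability insurance: $4953.07 × 0.016 = $79.25
Total deductions = $320.96 + $495.31 + $41.37 + $282.32 + $79.25 = $1219.21
Net pay = $4953.07 − $1219.21 = $3733.86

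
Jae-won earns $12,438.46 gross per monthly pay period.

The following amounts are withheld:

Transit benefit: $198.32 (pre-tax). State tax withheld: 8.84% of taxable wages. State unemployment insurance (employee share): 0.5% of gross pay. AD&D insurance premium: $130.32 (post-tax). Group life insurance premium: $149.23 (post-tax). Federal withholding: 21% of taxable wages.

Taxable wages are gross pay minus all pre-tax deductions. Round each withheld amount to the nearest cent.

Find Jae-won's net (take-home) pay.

Transit benefit: $198.32
Taxable wages = $12,438.46 − $198.32 = $12,240.14
Federal withholding: $12,240.14 × 0.21 = $2,570.43
State tax withheld: $12,240.14 × 0.0884 = $1,082.03
State unemployment insurance (employee share): $12,438.46 × 0.005 = $62.19
Group life insurance premium: $149.23
AD&D insurance premium: $130.32
Total deductions = $198.32 + $2,570.43 + $1,082.03 + $62.19 + $149.23 + $130.32 = $4,192.52
Net pay = $12,438.46 − $4,192.52 = $8,245.94

$8,245.94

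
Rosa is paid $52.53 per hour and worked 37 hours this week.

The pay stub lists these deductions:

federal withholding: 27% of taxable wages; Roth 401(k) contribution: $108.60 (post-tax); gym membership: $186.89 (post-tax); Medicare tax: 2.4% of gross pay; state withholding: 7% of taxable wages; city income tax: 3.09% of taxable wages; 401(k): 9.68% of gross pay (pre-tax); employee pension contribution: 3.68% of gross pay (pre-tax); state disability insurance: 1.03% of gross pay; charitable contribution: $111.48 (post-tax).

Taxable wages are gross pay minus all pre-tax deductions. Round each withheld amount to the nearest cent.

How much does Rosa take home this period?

Gross pay: 37 × $52.53 = $1,943.61
Employee pension contribution: $1,943.61 × 0.0368 = $71.52
401(k): $1,943.61 × 0.0968 = $188.14
Pre-tax total = $71.52 + $188.14 = $259.66
Taxable wages = $1,943.61 − $259.66 = $1,683.95
Federal withholding: $1,683.95 × 0.27 = $454.67
City income tax: $1,683.95 × 0.0309 = $52.03
State withholding: $1,683.95 × 0.07 = $117.88
State disability insurance: $1,943.61 × 0.0103 = $20.02
Medicare tax: $1,943.61 × 0.024 = $46.65
Charitable contribution: $111.48
Gym membership: $186.89
Roth 401(k) contribution: $108.60
Total deductions = $71.52 + $188.14 + $454.67 + $52.03 + $117.88 + $20.02 + $46.65 + $111.48 + $186.89 + $108.60 = $1,357.88
Net pay = $1,943.61 − $1,357.88 = $585.73

$585.73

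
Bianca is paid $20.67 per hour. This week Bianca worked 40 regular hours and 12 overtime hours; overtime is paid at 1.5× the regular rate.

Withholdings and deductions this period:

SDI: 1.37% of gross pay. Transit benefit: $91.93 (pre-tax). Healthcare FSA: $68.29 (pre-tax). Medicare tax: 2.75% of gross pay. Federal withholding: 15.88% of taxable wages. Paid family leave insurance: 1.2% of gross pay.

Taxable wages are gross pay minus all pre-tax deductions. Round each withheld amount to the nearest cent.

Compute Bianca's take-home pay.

Regular pay: 40 × $20.67 = $826.80
Overtime pay: 12 × $20.67 × 1.5 = $372.06
Gross pay = $826.80 + $372.06 = $1198.86
Transit benefit: $91.93
Healthcare FSA: $68.29
Pre-tax total = $91.93 + $68.29 = $160.22
Taxable wages = $1198.86 − $160.22 = $1038.64
Federal withholding: $1038.64 × 0.1588 = $164.94
SDI: $1198.86 × 0.0137 = $16.42
Paid family leave insurance: $1198.86 × 0.012 = $14.39
Medicare tax: $1198.86 × 0.0275 = $32.97
Total deductions = $91.93 + $68.29 + $164.94 + $16.42 + $14.39 + $32.97 = $388.94
Net pay = $1198.86 − $388.94 = $809.92

$809.92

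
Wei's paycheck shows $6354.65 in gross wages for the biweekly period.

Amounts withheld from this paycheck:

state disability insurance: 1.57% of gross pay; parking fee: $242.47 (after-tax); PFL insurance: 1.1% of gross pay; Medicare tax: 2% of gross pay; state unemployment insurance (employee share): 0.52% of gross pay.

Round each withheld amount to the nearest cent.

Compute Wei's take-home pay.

$5782.38

State unemployment insurance (employee share): $6354.65 × 0.0052 = $33.04
State disability insurance: $6354.65 × 0.0157 = $99.77
PFL insurance: $6354.65 × 0.011 = $69.90
Medicare tax: $6354.65 × 0.02 = $127.09
Parking fee: $242.47
Total deductions = $33.04 + $99.77 + $69.90 + $127.09 + $242.47 = $572.27
Net pay = $6354.65 − $572.27 = $5782.38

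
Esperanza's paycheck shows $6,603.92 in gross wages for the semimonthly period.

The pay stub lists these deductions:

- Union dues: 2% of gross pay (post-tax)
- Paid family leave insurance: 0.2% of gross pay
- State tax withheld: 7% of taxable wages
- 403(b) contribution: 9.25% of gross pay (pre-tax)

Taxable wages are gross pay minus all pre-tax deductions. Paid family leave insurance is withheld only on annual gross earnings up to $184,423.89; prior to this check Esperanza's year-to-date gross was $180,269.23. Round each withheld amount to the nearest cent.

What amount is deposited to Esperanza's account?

$5,433.16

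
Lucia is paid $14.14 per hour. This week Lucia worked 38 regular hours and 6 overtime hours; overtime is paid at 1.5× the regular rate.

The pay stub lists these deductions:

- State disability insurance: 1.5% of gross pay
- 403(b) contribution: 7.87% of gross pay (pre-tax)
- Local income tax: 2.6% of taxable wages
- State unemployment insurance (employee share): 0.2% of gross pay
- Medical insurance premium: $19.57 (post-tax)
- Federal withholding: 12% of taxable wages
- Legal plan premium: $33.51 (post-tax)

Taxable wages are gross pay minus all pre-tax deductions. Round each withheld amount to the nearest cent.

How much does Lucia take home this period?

Regular pay: 38 × $14.14 = $537.32
Overtime pay: 6 × $14.14 × 1.5 = $127.26
Gross pay = $537.32 + $127.26 = $664.58
403(b) contribution: $664.58 × 0.0787 = $52.30
Taxable wages = $664.58 − $52.30 = $612.28
Federal withholding: $612.28 × 0.12 = $73.47
Local income tax: $612.28 × 0.026 = $15.92
State unemployment insurance (employee share): $664.58 × 0.002 = $1.33
State disability insurance: $664.58 × 0.015 = $9.97
Medical insurance premium: $19.57
Legal plan premium: $33.51
Total deductions = $52.30 + $73.47 + $15.92 + $1.33 + $9.97 + $19.57 + $33.51 = $206.07
Net pay = $664.58 − $206.07 = $458.51

$458.51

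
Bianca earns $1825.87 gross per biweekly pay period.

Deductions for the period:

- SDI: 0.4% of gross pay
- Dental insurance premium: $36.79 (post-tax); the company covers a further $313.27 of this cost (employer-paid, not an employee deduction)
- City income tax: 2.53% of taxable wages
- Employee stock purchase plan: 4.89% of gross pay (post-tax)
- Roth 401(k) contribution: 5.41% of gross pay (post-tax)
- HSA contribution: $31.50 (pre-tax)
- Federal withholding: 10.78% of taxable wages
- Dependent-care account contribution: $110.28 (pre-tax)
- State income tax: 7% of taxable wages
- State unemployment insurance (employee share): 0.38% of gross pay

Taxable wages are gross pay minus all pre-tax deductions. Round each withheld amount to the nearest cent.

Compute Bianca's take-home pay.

$1102.95

HSA contribution: $31.50
Dependent-care account contribution: $110.28
Pre-tax total = $31.50 + $110.28 = $141.78
Taxable wages = $1825.87 − $141.78 = $1684.09
City income tax: $1684.09 × 0.0253 = $42.61
Federal withholding: $1684.09 × 0.1078 = $181.54
State income tax: $1684.09 × 0.07 = $117.89
SDI: $1825.87 × 0.004 = $7.30
State unemployment insurance (employee share): $1825.87 × 0.0038 = $6.94
Dental insurance premium: $36.79
Roth 401(k) contribution: $1825.87 × 0.0541 = $98.78
Employee stock purchase plan: $1825.87 × 0.0489 = $89.29
(Employer's $313.27 toward dental insurance premium is not withheld from the employee.)
Total deductions = $31.50 + $110.28 + $42.61 + $181.54 + $117.89 + $7.30 + $6.94 + $36.79 + $98.78 + $89.29 = $722.92
Net pay = $1825.87 − $722.92 = $1102.95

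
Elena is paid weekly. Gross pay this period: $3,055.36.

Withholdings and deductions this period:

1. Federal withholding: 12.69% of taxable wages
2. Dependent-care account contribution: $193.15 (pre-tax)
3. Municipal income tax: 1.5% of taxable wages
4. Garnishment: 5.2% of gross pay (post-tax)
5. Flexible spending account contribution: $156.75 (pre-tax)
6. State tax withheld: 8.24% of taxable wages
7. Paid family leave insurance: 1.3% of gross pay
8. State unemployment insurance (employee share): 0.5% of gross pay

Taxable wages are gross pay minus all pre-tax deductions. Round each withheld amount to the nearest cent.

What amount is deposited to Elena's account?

$1,884.75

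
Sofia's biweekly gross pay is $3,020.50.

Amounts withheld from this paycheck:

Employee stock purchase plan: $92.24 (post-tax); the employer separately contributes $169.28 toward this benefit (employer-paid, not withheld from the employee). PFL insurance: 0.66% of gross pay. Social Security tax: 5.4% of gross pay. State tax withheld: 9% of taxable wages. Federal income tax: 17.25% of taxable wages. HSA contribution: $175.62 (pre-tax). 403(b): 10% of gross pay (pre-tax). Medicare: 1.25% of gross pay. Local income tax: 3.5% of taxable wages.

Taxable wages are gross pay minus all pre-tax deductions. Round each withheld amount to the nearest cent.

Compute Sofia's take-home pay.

$1,473.29

HSA contribution: $175.62
403(b): $3,020.50 × 0.1 = $302.05
Pre-tax total = $175.62 + $302.05 = $477.67
Taxable wages = $3,020.50 − $477.67 = $2,542.83
Local income tax: $2,542.83 × 0.035 = $89.00
State tax withheld: $2,542.83 × 0.09 = $228.85
Federal income tax: $2,542.83 × 0.1725 = $438.64
PFL insurance: $3,020.50 × 0.0066 = $19.94
Social Security tax: $3,020.50 × 0.054 = $163.11
Medicare: $3,020.50 × 0.0125 = $37.76
Employee stock purchase plan: $92.24
(Employer's $169.28 toward employee stock purchase plan is not withheld from the employee.)
Total deductions = $175.62 + $302.05 + $89.00 + $228.85 + $438.64 + $19.94 + $163.11 + $37.76 + $92.24 = $1,547.21
Net pay = $3,020.50 − $1,547.21 = $1,473.29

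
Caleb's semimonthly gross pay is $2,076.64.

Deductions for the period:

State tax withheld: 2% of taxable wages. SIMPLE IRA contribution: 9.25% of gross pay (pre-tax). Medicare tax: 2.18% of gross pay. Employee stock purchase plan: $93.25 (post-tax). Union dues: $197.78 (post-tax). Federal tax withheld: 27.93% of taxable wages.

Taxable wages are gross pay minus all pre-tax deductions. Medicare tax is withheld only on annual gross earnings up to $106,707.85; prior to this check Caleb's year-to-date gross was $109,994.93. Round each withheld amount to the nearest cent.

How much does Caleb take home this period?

SIMPLE IRA contribution: $2,076.64 × 0.0925 = $192.09
Taxable wages = $2,076.64 − $192.09 = $1,884.55
State tax withheld: $1,884.55 × 0.02 = $37.69
Federal tax withheld: $1,884.55 × 0.2793 = $526.35
Medicare tax: annual cap $106,707.85 already reached (YTD $109,994.93), so $0.00
Employee stock purchase plan: $93.25
Union dues: $197.78
Total deductions = $192.09 + $37.69 + $526.35 + $0.00 + $93.25 + $197.78 = $1,047.16
Net pay = $2,076.64 − $1,047.16 = $1,029.48

$1,029.48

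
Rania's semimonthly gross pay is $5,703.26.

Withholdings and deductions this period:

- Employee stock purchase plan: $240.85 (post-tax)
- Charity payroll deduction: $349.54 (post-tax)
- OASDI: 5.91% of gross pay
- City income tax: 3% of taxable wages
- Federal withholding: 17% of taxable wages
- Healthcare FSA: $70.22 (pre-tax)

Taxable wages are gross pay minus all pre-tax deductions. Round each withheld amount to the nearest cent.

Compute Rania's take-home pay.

Healthcare FSA: $70.22
Taxable wages = $5,703.26 − $70.22 = $5,633.04
Federal withholding: $5,633.04 × 0.17 = $957.62
City income tax: $5,633.04 × 0.03 = $168.99
OASDI: $5,703.26 × 0.0591 = $337.06
Employee stock purchase plan: $240.85
Charity payroll deduction: $349.54
Total deductions = $70.22 + $957.62 + $168.99 + $337.06 + $240.85 + $349.54 = $2,124.28
Net pay = $5,703.26 − $2,124.28 = $3,578.98

$3,578.98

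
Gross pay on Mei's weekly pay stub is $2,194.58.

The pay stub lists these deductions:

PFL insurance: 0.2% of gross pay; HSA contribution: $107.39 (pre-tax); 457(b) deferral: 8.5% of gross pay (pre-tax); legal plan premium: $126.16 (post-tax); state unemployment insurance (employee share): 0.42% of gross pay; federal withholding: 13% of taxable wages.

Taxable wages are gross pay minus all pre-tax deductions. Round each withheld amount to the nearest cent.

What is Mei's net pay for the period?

HSA contribution: $107.39
457(b) deferral: $2,194.58 × 0.085 = $186.54
Pre-tax total = $107.39 + $186.54 = $293.93
Taxable wages = $2,194.58 − $293.93 = $1,900.65
Federal withholding: $1,900.65 × 0.13 = $247.08
PFL insurance: $2,194.58 × 0.002 = $4.39
State unemployment insurance (employee share): $2,194.58 × 0.0042 = $9.22
Legal plan premium: $126.16
Total deductions = $107.39 + $186.54 + $247.08 + $4.39 + $9.22 + $126.16 = $680.78
Net pay = $2,194.58 − $680.78 = $1,513.80

$1,513.80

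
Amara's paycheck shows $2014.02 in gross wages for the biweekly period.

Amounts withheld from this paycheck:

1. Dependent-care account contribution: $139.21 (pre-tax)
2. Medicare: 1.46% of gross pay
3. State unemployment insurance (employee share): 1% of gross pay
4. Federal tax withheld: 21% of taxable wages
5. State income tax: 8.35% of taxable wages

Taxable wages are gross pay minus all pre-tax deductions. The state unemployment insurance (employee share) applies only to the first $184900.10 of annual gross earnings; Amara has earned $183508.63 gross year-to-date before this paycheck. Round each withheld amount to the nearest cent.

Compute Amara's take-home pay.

Dependent-care account contribution: $139.21
Taxable wages = $2014.02 − $139.21 = $1874.81
State income tax: $1874.81 × 0.0835 = $156.55
Federal tax withheld: $1874.81 × 0.21 = $393.71
State unemployment insurance (employee share): only $184900.10 − $183508.63 = $1391.47 of this check is subject → $1391.47 × 0.01 = $13.91
Medicare: $2014.02 × 0.0146 = $29.40
Total deductions = $139.21 + $156.55 + $393.71 + $13.91 + $29.40 = $732.78
Net pay = $2014.02 − $732.78 = $1281.24

$1281.24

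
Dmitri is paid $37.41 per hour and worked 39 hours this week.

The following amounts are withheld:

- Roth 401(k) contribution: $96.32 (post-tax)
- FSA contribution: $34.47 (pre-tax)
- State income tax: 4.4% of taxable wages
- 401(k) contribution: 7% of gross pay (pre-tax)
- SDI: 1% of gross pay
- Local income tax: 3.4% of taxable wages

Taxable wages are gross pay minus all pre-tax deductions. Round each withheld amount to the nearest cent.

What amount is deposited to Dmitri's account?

Gross pay: 39 × $37.41 = $1458.99
FSA contribution: $34.47
401(k) contribution: $1458.99 × 0.07 = $102.13
Pre-tax total = $34.47 + $102.13 = $136.60
Taxable wages = $1458.99 − $136.60 = $1322.39
State income tax: $1322.39 × 0.044 = $58.19
Local income tax: $1322.39 × 0.034 = $44.96
SDI: $1458.99 × 0.01 = $14.59
Roth 401(k) contribution: $96.32
Total deductions = $34.47 + $102.13 + $58.19 + $44.96 + $14.59 + $96.32 = $350.66
Net pay = $1458.99 − $350.66 = $1108.33

$1108.33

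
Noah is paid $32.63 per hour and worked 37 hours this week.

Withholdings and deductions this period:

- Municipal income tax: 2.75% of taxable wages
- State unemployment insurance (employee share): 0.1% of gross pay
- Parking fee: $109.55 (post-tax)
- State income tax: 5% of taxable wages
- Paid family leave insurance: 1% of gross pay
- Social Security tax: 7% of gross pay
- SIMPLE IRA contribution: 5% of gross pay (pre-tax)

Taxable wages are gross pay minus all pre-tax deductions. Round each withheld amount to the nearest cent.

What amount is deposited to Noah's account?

$850.71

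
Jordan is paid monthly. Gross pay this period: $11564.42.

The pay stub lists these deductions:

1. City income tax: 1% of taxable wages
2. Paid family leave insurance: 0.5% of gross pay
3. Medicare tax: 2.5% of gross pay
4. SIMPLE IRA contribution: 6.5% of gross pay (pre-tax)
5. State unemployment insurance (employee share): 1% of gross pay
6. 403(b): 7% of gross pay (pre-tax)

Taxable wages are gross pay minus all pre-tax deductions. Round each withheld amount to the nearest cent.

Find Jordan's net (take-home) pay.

403(b): $11564.42 × 0.07 = $809.51
SIMPLE IRA contribution: $11564.42 × 0.065 = $751.69
Pre-tax total = $809.51 + $751.69 = $1561.20
Taxable wages = $11564.42 − $1561.20 = $10003.22
City income tax: $10003.22 × 0.01 = $100.03
State unemployment insurance (employee share): $11564.42 × 0.01 = $115.64
Medicare tax: $11564.42 × 0.025 = $289.11
Paid family leave insurance: $11564.42 × 0.005 = $57.82
Total deductions = $809.51 + $751.69 + $100.03 + $115.64 + $289.11 + $57.82 = $2123.80
Net pay = $11564.42 − $2123.80 = $9440.62

$9440.62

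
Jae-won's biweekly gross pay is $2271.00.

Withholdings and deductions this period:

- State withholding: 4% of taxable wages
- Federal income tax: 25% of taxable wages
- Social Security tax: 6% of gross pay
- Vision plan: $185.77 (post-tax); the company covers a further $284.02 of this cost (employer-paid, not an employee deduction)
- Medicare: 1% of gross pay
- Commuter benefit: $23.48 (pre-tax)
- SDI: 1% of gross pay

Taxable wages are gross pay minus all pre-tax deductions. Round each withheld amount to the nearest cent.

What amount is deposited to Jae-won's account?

$1228.29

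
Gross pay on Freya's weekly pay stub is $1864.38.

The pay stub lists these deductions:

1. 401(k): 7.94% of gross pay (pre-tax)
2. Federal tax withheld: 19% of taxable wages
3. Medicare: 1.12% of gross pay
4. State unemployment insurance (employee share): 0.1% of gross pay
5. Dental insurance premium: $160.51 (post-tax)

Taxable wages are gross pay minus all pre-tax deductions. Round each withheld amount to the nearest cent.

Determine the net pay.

$1206.99

401(k): $1864.38 × 0.0794 = $148.03
Taxable wages = $1864.38 − $148.03 = $1716.35
Federal tax withheld: $1716.35 × 0.19 = $326.11
State unemployment insurance (employee share): $1864.38 × 0.001 = $1.86
Medicare: $1864.38 × 0.0112 = $20.88
Dental insurance premium: $160.51
Total deductions = $148.03 + $326.11 + $1.86 + $20.88 + $160.51 = $657.39
Net pay = $1864.38 − $657.39 = $1206.99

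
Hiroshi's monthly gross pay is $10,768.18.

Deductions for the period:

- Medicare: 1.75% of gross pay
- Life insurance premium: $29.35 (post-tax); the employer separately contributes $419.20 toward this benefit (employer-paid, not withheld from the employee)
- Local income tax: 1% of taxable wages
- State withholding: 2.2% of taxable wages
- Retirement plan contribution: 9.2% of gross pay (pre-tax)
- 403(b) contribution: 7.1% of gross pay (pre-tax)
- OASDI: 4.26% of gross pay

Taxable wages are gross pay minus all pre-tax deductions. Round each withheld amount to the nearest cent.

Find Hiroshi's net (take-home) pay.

$8,048.04

403(b) contribution: $10,768.18 × 0.071 = $764.54
Retirement plan contribution: $10,768.18 × 0.092 = $990.67
Pre-tax total = $764.54 + $990.67 = $1,755.21
Taxable wages = $10,768.18 − $1,755.21 = $9,012.97
Local income tax: $9,012.97 × 0.01 = $90.13
State withholding: $9,012.97 × 0.022 = $198.29
Medicare: $10,768.18 × 0.0175 = $188.44
OASDI: $10,768.18 × 0.0426 = $458.72
Life insurance premium: $29.35
(Employer's $419.20 toward life insurance premium is not withheld from the employee.)
Total deductions = $764.54 + $990.67 + $90.13 + $198.29 + $188.44 + $458.72 + $29.35 = $2,720.14
Net pay = $10,768.18 − $2,720.14 = $8,048.04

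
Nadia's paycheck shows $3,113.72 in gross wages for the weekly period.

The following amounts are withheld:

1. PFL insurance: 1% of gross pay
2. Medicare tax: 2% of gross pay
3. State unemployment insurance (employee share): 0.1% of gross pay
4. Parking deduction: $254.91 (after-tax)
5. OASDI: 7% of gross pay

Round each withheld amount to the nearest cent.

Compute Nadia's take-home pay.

State unemployment insurance (employee share): $3,113.72 × 0.001 = $3.11
OASDI: $3,113.72 × 0.07 = $217.96
PFL insurance: $3,113.72 × 0.01 = $31.14
Medicare tax: $3,113.72 × 0.02 = $62.27
Parking deduction: $254.91
Total deductions = $3.11 + $217.96 + $31.14 + $62.27 + $254.91 = $569.39
Net pay = $3,113.72 − $569.39 = $2,544.33

$2,544.33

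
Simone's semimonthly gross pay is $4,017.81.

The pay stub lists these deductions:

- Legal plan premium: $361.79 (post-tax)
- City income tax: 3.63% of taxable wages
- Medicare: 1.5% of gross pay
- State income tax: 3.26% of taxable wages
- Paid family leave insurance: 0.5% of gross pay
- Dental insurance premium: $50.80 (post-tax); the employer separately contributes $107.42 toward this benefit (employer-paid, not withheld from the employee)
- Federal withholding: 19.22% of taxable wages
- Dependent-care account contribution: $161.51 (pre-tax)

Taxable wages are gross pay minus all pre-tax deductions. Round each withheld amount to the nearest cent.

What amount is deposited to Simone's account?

Dependent-care account contribution: $161.51
Taxable wages = $4,017.81 − $161.51 = $3,856.30
State income tax: $3,856.30 × 0.0326 = $125.72
City income tax: $3,856.30 × 0.0363 = $139.98
Federal withholding: $3,856.30 × 0.1922 = $741.18
Medicare: $4,017.81 × 0.015 = $60.27
Paid family leave insurance: $4,017.81 × 0.005 = $20.09
Legal plan premium: $361.79
Dental insurance premium: $50.80
(Employer's $107.42 toward dental insurance premium is not withheld from the employee.)
Total deductions = $161.51 + $125.72 + $139.98 + $741.18 + $60.27 + $20.09 + $361.79 + $50.80 = $1,661.34
Net pay = $4,017.81 − $1,661.34 = $2,356.47

$2,356.47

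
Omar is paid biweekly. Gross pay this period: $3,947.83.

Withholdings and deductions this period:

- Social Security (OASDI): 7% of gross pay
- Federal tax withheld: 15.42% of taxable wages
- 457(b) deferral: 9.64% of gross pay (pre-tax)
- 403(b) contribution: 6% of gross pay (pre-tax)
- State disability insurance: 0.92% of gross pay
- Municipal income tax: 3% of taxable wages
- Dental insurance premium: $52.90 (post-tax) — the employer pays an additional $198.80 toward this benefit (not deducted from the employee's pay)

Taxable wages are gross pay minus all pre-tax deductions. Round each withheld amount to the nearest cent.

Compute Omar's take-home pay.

$2,351.36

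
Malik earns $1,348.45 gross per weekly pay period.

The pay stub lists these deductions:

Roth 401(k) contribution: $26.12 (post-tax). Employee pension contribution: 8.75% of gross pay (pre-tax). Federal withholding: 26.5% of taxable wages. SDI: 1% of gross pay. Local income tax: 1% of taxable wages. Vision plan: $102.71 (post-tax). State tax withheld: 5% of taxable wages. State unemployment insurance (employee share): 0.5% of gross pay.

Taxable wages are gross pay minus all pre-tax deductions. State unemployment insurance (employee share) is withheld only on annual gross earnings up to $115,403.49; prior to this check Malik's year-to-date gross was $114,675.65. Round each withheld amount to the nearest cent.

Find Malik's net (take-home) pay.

$684.62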